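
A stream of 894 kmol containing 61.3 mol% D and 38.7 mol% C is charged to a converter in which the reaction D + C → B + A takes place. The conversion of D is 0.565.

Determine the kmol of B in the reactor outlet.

310 kmol

D reacted = 0.565 × 548 = 309.6 kmol; ν_D = −1, so ξ = 309.6/1 = 309.6 kmol.
Outlet amounts (n = n₀ + ν ξ):
  D: 548 − 1(309.6) = 238.4
  C: 346 − 1(309.6) = 36.35
  B: 0 + 1(309.6) = 309.6
  A: 0 + 1(309.6) = 309.6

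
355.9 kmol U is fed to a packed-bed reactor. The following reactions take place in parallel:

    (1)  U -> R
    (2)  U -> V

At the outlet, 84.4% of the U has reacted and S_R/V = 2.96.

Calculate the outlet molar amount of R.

Conversion of U: U consumed = 0.844 × 355.9 = 300.4 kmol = 1ξ₁ + 1ξ₂.
Selectivity: 1ξ₁ / (1ξ₂) = 2.96 → ξ₁ = 2.96 ξ₂.
Substitute: (1·2.96 + 1) ξ₂ = 300.4 → ξ₂ = 75.85 kmol, ξ₁ = 224.5 kmol.
Outlet amounts (n = n₀ + Σ ν·ξ):
  U: 355.9 − 1(224.5) − 1(75.85) = 55.52
  R: 0 + 1(224.5) = 224.5
  V: 0 + 1(75.85) = 75.85

225 kmol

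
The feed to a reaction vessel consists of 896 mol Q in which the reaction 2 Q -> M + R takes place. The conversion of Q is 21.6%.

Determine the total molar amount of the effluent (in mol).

896 mol

Q reacted = 0.216 × 896 = 193.5 mol; ν_Q = −2, so ξ = 193.5/2 = 96.77 mol.
Outlet amounts (n = n₀ + ν ξ):
  Q: 896 − 2(96.77) = 702.5
  M: 0 + 1(96.77) = 96.77
  R: 0 + 1(96.77) = 96.77
Total out = 702.5 + 96.77 + 96.77 = 896 mol.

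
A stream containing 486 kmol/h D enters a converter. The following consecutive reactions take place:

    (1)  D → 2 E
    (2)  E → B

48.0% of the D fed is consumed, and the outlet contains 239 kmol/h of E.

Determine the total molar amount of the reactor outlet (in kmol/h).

Conversion of D: D consumed = 1ξ₁ = 0.48 × 486 → ξ₁ = 233.3 kmol/h.
E balance: n_E = 0 + 2ξ₁ − 1ξ₂ = 239 → ξ₂ = (2·233.3 − 239)/1 = 227.6 kmol/h.
Outlet amounts (n = n₀ + Σ ν·ξ):
  D: 486 − 1(233.3) = 252.7
  E: 0 + 2(233.3) − 1(227.6) = 239
  B: 0 + 1(227.6) = 227.6
Total out = 252.7 + 239 + 227.6 = 719.3 kmol/h.

719 kmol/h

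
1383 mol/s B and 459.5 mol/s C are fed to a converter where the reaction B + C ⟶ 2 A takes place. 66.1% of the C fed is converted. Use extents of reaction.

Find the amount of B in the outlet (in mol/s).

C reacted = 0.661 × 459.5 = 303.7 mol/s; ν_C = −1, so ξ = 303.7/1 = 303.7 mol/s.
Outlet amounts (n = n₀ + ν ξ):
  B: 1383 − 1(303.7) = 1079
  C: 459.5 − 1(303.7) = 155.8
  A: 0 + 2(303.7) = 607.5

1080 mol/s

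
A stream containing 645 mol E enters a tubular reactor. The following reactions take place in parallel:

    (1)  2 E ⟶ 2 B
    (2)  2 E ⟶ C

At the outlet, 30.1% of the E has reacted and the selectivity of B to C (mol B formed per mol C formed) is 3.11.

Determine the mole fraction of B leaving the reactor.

0.195

Conversion of E: E consumed = 0.301 × 645 = 194.1 mol = 2ξ₁ + 2ξ₂.
Selectivity: 2ξ₁ / (1ξ₂) = 3.11 → ξ₁ = 1.555 ξ₂.
Substitute: (2·1.555 + 2) ξ₂ = 194.1 → ξ₂ = 37.99 mol, ξ₁ = 59.08 mol.
Outlet amounts (n = n₀ + Σ ν·ξ):
  E: 645 − 2(59.08) − 2(37.99) = 450.9
  B: 0 + 2(59.08) = 118.2
  C: 0 + 1(37.99) = 37.99
Total out = 607 mol; y_B = 118.2 / 607 = 0.1947.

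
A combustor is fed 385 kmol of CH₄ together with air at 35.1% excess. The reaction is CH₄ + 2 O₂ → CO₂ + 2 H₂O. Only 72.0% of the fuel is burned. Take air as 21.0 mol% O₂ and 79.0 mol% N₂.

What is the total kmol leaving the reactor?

5340 kmol

Stoichiometric O₂ = 2 × 385 = 770 kmol; O₂ fed = 770 × 1.351 = 1040 kmol.
N₂ fed = 1040 × 79/21 = 3913 kmol.
Fuel reacted = 0.72 × 385 → ξ = 277.2 kmol.
Outlet (n = n₀ + ν ξ):
  CH₄: 385 − 1(277.2) = 107.8
  O₂: 1040 − 2(277.2) = 485.9
  N₂: 3913 (inert)
  CO₂: 0 + 1(277.2) = 277.2
  H₂O: 0 + 2(277.2) = 554.4
Total out = 107.8 + 485.9 + 3913 + 277.2 + 554.4 = 5339 kmol.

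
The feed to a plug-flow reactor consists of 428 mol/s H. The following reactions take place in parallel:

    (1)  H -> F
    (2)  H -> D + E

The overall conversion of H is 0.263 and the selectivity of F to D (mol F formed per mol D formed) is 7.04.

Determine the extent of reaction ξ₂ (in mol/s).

Conversion of H: H consumed = 0.263 × 428 = 112.6 mol/s = 1ξ₁ + 1ξ₂.
Selectivity: 1ξ₁ / (1ξ₂) = 7.04 → ξ₁ = 7.04 ξ₂.
Substitute: (1·7.04 + 1) ξ₂ = 112.6 → ξ₂ = 14 mol/s, ξ₁ = 98.56 mol/s.
Outlet amounts (n = n₀ + Σ ν·ξ):
  H: 428 − 1(98.56) − 1(14) = 315.4
  F: 0 + 1(98.56) = 98.56
  D: 0 + 1(14) = 14
  E: 0 + 1(14) = 14

ξ₂ = 14 mol/s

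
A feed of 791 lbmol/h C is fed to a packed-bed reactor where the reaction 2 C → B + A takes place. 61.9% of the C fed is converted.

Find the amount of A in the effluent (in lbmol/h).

C reacted = 0.619 × 791 = 489.6 lbmol/h; ν_C = −2, so ξ = 489.6/2 = 244.8 lbmol/h.
Outlet amounts (n = n₀ + ν ξ):
  C: 791 − 2(244.8) = 301.4
  B: 0 + 1(244.8) = 244.8
  A: 0 + 1(244.8) = 244.8

245 lbmol/h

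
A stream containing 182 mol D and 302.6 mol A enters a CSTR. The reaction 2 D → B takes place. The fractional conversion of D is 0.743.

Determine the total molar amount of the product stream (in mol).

D reacted = 0.743 × 182 = 135.2 mol; ν_D = −2, so ξ = 135.2/2 = 67.61 mol.
Outlet amounts (n = n₀ + ν ξ):
  D: 182 − 2(67.61) = 46.77
  B: 0 + 1(67.61) = 67.61
  A: 302.6 (inert)
Total out = 46.77 + 67.61 + 302.6 = 417 mol.

417 mol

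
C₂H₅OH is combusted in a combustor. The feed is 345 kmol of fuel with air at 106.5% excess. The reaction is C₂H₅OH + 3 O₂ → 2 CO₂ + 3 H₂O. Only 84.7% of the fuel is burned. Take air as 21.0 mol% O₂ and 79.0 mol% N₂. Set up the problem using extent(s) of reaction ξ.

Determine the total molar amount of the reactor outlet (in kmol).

Stoichiometric O₂ = 3 × 345 = 1035 kmol; O₂ fed = 1035 × 2.065 = 2137 kmol.
N₂ fed = 2137 × 79/21 = 8040 kmol.
Fuel reacted = 0.847 × 345 → ξ = 292.2 kmol.
Outlet (n = n₀ + ν ξ):
  C₂H₅OH: 345 − 1(292.2) = 52.79
  O₂: 2137 − 3(292.2) = 1261
  N₂: 8040 (inert)
  CO₂: 0 + 2(292.2) = 584.4
  H₂O: 0 + 3(292.2) = 876.6
Total out = 52.79 + 1261 + 8040 + 584.4 + 876.6 = 10810 kmol.

10800 kmol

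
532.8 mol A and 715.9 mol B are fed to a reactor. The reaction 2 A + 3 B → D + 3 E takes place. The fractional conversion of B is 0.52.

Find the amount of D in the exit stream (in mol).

124 mol

B reacted = 0.52 × 715.9 = 372.3 mol; ν_B = −3, so ξ = 372.3/3 = 124.1 mol.
Outlet amounts (n = n₀ + ν ξ):
  A: 532.8 − 2(124.1) = 284.6
  B: 715.9 − 3(124.1) = 343.6
  D: 0 + 1(124.1) = 124.1
  E: 0 + 3(124.1) = 372.3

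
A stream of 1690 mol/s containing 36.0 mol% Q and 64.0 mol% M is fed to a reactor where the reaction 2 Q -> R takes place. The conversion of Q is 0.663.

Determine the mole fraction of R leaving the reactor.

Q reacted = 0.663 × 608.4 = 403.4 mol/s; ν_Q = −2, so ξ = 403.4/2 = 201.7 mol/s.
Outlet amounts (n = n₀ + ν ξ):
  Q: 608.4 − 2(201.7) = 205
  R: 0 + 1(201.7) = 201.7
  M: 1082 (inert)
Total out = 1488 mol/s; y_R = 201.7 / 1488 = 0.1355.

0.136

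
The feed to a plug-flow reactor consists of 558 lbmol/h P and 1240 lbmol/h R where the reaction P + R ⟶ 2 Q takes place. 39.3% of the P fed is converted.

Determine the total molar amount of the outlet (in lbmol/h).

P reacted = 0.393 × 558 = 219.3 lbmol/h; ν_P = −1, so ξ = 219.3/1 = 219.3 lbmol/h.
Outlet amounts (n = n₀ + ν ξ):
  P: 558 − 1(219.3) = 338.7
  R: 1240 − 1(219.3) = 1021
  Q: 0 + 2(219.3) = 438.6
Total out = 338.7 + 1021 + 438.6 = 1798 lbmol/h.

1800 lbmol/h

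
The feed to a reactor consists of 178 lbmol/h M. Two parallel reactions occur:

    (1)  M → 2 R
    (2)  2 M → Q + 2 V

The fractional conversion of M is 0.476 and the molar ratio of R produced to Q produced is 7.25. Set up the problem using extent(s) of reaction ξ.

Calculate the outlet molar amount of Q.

15.1 lbmol/h

Conversion of M: M consumed = 0.476 × 178 = 84.73 lbmol/h = 1ξ₁ + 2ξ₂.
Selectivity: 2ξ₁ / (1ξ₂) = 7.25 → ξ₁ = 3.625 ξ₂.
Substitute: (1·3.625 + 2) ξ₂ = 84.73 → ξ₂ = 15.06 lbmol/h, ξ₁ = 54.6 lbmol/h.
Outlet amounts (n = n₀ + Σ ν·ξ):
  M: 178 − 1(54.6) − 2(15.06) = 93.27
  R: 0 + 2(54.6) = 109.2
  Q: 0 + 1(15.06) = 15.06
  V: 0 + 2(15.06) = 30.13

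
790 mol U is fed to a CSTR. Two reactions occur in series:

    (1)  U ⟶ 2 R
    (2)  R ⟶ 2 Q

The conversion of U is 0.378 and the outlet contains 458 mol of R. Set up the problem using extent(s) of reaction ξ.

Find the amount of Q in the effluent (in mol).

278 mol

Conversion of U: U consumed = 1ξ₁ = 0.378 × 790 → ξ₁ = 298.6 mol.
R balance: n_R = 0 + 2ξ₁ − 1ξ₂ = 458 → ξ₂ = (2·298.6 − 458)/1 = 139.2 mol.
Outlet amounts (n = n₀ + Σ ν·ξ):
  U: 790 − 1(298.6) = 491.4
  R: 0 + 2(298.6) − 1(139.2) = 458
  Q: 0 + 2(139.2) = 278.5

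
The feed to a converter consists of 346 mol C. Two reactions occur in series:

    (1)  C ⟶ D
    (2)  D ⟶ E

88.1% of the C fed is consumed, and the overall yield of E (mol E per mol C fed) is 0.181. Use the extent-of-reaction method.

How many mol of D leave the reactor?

242 mol

Conversion of C: C consumed = 1ξ₁ = 0.881 × 346 → ξ₁ = 304.8 mol.
Yield of E: 1ξ₂ / 346 = 0.181 → ξ₂ = 62.63 mol.
Outlet amounts (n = n₀ + Σ ν·ξ):
  C: 346 − 1(304.8) = 41.17
  D: 0 + 1(304.8) − 1(62.63) = 242.2
  E: 0 + 1(62.63) = 62.63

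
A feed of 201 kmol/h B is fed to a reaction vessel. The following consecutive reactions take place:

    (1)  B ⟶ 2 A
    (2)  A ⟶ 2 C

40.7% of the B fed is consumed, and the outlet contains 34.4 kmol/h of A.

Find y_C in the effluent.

0.627

Conversion of B: B consumed = 1ξ₁ = 0.407 × 201 → ξ₁ = 81.81 kmol/h.
A balance: n_A = 0 + 2ξ₁ − 1ξ₂ = 34.4 → ξ₂ = (2·81.81 − 34.4)/1 = 129.2 kmol/h.
Outlet amounts (n = n₀ + Σ ν·ξ):
  B: 201 − 1(81.81) = 119.2
  A: 0 + 2(81.81) − 1(129.2) = 34.4
  C: 0 + 2(129.2) = 258.4
Total out = 412 kmol/h; y_C = 258.4 / 412 = 0.6272.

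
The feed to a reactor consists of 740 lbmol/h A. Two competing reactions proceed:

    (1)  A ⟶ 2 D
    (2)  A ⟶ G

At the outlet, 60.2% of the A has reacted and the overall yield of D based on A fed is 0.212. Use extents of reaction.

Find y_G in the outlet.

0.448

Yield of D: 2ξ₁ / 740 = 0.212 → ξ₁ = 78.44 lbmol/h.
Conversion of A: 1ξ₁ + 1ξ₂ = 0.602 × 740 = 445.5 → ξ₂ = 367 lbmol/h.
Outlet amounts (n = n₀ + Σ ν·ξ):
  A: 740 − 1(78.44) − 1(367) = 294.5
  D: 0 + 2(78.44) = 156.9
  G: 0 + 1(367) = 367
Total out = 818.4 lbmol/h; y_G = 367 / 818.4 = 0.4485.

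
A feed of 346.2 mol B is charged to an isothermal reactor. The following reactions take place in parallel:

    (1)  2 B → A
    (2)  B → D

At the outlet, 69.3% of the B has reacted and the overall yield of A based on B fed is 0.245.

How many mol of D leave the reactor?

Yield of A: 1ξ₁ / 346.2 = 0.245 → ξ₁ = 84.82 mol.
Conversion of B: 2ξ₁ + 1ξ₂ = 0.693 × 346.2 = 239.9 → ξ₂ = 70.28 mol.
Outlet amounts (n = n₀ + Σ ν·ξ):
  B: 346.2 − 2(84.82) − 1(70.28) = 106.3
  A: 0 + 1(84.82) = 84.82
  D: 0 + 1(70.28) = 70.28

70.3 mol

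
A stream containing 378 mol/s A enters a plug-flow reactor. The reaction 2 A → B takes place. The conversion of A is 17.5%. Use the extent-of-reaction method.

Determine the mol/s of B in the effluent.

A reacted = 0.175 × 378 = 66.15 mol/s; ν_A = −2, so ξ = 66.15/2 = 33.07 mol/s.
Outlet amounts (n = n₀ + ν ξ):
  A: 378 − 2(33.07) = 311.9
  B: 0 + 1(33.07) = 33.07

33.1 mol/s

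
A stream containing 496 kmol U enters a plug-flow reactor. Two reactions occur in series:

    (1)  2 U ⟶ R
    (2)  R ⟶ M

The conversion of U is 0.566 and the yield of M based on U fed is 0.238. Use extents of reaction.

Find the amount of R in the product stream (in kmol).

22.3 kmol

Conversion of U: U consumed = 2ξ₁ = 0.566 × 496 → ξ₁ = 140.4 kmol.
Yield of M: 1ξ₂ / 496 = 0.238 → ξ₂ = 118 kmol.
Outlet amounts (n = n₀ + Σ ν·ξ):
  U: 496 − 2(140.4) = 215.3
  R: 0 + 1(140.4) − 1(118) = 22.32
  M: 0 + 1(118) = 118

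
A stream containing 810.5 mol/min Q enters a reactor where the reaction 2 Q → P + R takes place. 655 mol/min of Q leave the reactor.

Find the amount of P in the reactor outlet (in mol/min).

For Q: n = n₀ − 2ξ → 655 = 810.5 − 2ξ, giving ξ = 77.75 mol/min.
Outlet amounts (n = n₀ + ν ξ):
  Q: 810.5 − 2(77.75) = 655
  P: 0 + 1(77.75) = 77.75
  R: 0 + 1(77.75) = 77.75

77.8 mol/min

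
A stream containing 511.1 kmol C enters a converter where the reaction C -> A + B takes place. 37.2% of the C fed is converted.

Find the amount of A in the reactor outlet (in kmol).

C reacted = 0.372 × 511.1 = 190.1 kmol; ν_C = −1, so ξ = 190.1/1 = 190.1 kmol.
Outlet amounts (n = n₀ + ν ξ):
  C: 511.1 − 1(190.1) = 321
  A: 0 + 1(190.1) = 190.1
  B: 0 + 1(190.1) = 190.1

190 kmol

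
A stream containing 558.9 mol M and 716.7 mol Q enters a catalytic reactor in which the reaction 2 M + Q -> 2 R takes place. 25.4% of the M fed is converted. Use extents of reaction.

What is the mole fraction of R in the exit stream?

0.118

M reacted = 0.254 × 558.9 = 142 mol; ν_M = −2, so ξ = 142/2 = 70.98 mol.
Outlet amounts (n = n₀ + ν ξ):
  M: 558.9 − 2(70.98) = 416.9
  Q: 716.7 − 1(70.98) = 645.7
  R: 0 + 2(70.98) = 142
Total out = 1205 mol; y_R = 142 / 1205 = 0.1178.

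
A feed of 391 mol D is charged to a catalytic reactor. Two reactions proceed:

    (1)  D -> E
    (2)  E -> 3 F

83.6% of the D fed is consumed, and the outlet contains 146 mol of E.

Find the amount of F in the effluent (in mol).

Conversion of D: D consumed = 1ξ₁ = 0.836 × 391 → ξ₁ = 326.9 mol.
E balance: n_E = 0 + 1ξ₁ − 1ξ₂ = 146 → ξ₂ = (1·326.9 − 146)/1 = 180.9 mol.
Outlet amounts (n = n₀ + Σ ν·ξ):
  D: 391 − 1(326.9) = 64.12
  E: 0 + 1(326.9) − 1(180.9) = 146
  F: 0 + 3(180.9) = 542.6

543 mol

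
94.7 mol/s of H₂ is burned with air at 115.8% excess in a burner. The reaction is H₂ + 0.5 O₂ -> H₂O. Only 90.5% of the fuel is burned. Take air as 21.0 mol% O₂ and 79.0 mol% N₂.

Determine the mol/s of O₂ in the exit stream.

59.3 mol/s

Stoichiometric O₂ = 0.5 × 94.7 = 47.35 mol/s; O₂ fed = 47.35 × 2.158 = 102.2 mol/s.
N₂ fed = 102.2 × 79/21 = 384.4 mol/s.
Fuel reacted = 0.905 × 94.7 → ξ = 85.7 mol/s.
Outlet (n = n₀ + ν ξ):
  H₂: 94.7 − 1(85.7) = 8.996
  O₂: 102.2 − 0.5(85.7) = 59.33
  N₂: 384.4 (inert)
  H₂O: 0 + 1(85.7) = 85.7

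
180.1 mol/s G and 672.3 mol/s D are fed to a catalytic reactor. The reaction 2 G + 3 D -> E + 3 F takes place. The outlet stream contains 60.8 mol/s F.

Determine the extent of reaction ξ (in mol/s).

For F: n = n₀ + 3ξ → 60.8 = 0 + 3ξ, giving ξ = 20.27 mol/s.
Outlet amounts (n = n₀ + ν ξ):
  G: 180.1 − 2(20.27) = 139.6
  D: 672.3 − 3(20.27) = 611.5
  E: 0 + 1(20.27) = 20.27
  F: 0 + 3(20.27) = 60.8

ξ = 20.3 mol/s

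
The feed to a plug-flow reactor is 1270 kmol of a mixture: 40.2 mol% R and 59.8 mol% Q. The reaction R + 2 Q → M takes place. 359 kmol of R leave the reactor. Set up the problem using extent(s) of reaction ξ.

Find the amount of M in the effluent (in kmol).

For R: n = n₀ − 1ξ → 359 = 510.5 − 1ξ, giving ξ = 151.5 kmol.
Outlet amounts (n = n₀ + ν ξ):
  R: 510.5 − 1(151.5) = 359
  Q: 759.5 − 2(151.5) = 456.4
  M: 0 + 1(151.5) = 151.5

152 kmol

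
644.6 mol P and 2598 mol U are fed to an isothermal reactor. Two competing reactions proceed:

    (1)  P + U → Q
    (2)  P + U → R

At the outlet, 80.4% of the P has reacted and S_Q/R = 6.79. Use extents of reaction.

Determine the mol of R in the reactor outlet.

Conversion of P: P consumed = 0.804 × 644.6 = 518.3 mol = 1ξ₁ + 1ξ₂.
Selectivity: 1ξ₁ / (1ξ₂) = 6.79 → ξ₁ = 6.79 ξ₂.
Substitute: (1·6.79 + 1) ξ₂ = 518.3 → ξ₂ = 66.53 mol, ξ₁ = 451.7 mol.
Outlet amounts (n = n₀ + Σ ν·ξ):
  P: 644.6 − 1(451.7) − 1(66.53) = 126.3
  U: 2598 − 1(451.7) − 1(66.53) = 2080
  Q: 0 + 1(451.7) = 451.7
  R: 0 + 1(66.53) = 66.53

66.5 mol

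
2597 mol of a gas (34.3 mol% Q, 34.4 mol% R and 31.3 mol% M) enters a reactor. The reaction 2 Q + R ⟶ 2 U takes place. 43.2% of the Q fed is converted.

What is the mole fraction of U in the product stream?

Q reacted = 0.432 × 890.8 = 384.8 mol; ν_Q = −2, so ξ = 384.8/2 = 192.4 mol.
Outlet amounts (n = n₀ + ν ξ):
  Q: 890.8 − 2(192.4) = 506
  R: 893.4 − 1(192.4) = 701
  U: 0 + 2(192.4) = 384.8
  M: 812.9 (inert)
Total out = 2405 mol; y_U = 384.8 / 2405 = 0.16.

0.16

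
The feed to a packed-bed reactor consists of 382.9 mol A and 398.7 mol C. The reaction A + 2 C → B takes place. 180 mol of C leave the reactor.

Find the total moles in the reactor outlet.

563 mol

For C: n = n₀ − 2ξ → 180 = 398.7 − 2ξ, giving ξ = 109.3 mol.
Outlet amounts (n = n₀ + ν ξ):
  A: 382.9 − 1(109.3) = 273.5
  C: 398.7 − 2(109.3) = 180
  B: 0 + 1(109.3) = 109.3
Total out = 273.5 + 180 + 109.3 = 562.9 mol.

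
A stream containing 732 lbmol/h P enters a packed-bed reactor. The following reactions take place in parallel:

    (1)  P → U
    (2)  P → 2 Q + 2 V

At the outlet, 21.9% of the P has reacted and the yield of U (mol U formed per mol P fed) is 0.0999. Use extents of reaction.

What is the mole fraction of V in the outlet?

Yield of U: 1ξ₁ / 732 = 0.0999 → ξ₁ = 73.13 lbmol/h.
Conversion of P: 1ξ₁ + 1ξ₂ = 0.219 × 732 = 160.3 → ξ₂ = 87.18 lbmol/h.
Outlet amounts (n = n₀ + Σ ν·ξ):
  P: 732 − 1(73.13) − 1(87.18) = 571.7
  U: 0 + 1(73.13) = 73.13
  Q: 0 + 2(87.18) = 174.4
  V: 0 + 2(87.18) = 174.4
Total out = 993.5 lbmol/h; y_V = 174.4 / 993.5 = 0.1755.

0.175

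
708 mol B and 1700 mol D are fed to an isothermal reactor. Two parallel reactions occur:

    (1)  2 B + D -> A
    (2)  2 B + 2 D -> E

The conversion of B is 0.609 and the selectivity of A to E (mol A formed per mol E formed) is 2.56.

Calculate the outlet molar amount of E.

60.6 mol

Conversion of B: B consumed = 0.609 × 708 = 431.2 mol = 2ξ₁ + 2ξ₂.
Selectivity: 1ξ₁ / (1ξ₂) = 2.56 → ξ₁ = 2.56 ξ₂.
Substitute: (2·2.56 + 2) ξ₂ = 431.2 → ξ₂ = 60.56 mol, ξ₁ = 155 mol.
Outlet amounts (n = n₀ + Σ ν·ξ):
  B: 708 − 2(155) − 2(60.56) = 276.8
  D: 1700 − 1(155) − 2(60.56) = 1424
  A: 0 + 1(155) = 155
  E: 0 + 1(60.56) = 60.56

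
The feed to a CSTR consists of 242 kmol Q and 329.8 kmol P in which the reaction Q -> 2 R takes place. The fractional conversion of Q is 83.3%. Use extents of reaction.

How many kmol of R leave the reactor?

Q reacted = 0.833 × 242 = 201.6 kmol; ν_Q = −1, so ξ = 201.6/1 = 201.6 kmol.
Outlet amounts (n = n₀ + ν ξ):
  Q: 242 − 1(201.6) = 40.41
  R: 0 + 2(201.6) = 403.2
  P: 329.8 (inert)

403 kmol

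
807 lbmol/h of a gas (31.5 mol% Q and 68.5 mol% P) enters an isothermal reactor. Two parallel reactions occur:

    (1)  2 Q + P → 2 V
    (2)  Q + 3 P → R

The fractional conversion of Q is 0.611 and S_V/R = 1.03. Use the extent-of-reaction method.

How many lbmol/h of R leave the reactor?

Conversion of Q: Q consumed = 0.611 × 254.2 = 155.3 lbmol/h = 2ξ₁ + 1ξ₂.
Selectivity: 2ξ₁ / (1ξ₂) = 1.03 → ξ₁ = 0.515 ξ₂.
Substitute: (2·0.515 + 1) ξ₂ = 155.3 → ξ₂ = 76.51 lbmol/h, ξ₁ = 39.4 lbmol/h.
Outlet amounts (n = n₀ + Σ ν·ξ):
  Q: 254.2 − 2(39.4) − 1(76.51) = 98.89
  P: 552.8 − 1(39.4) − 3(76.51) = 283.9
  V: 0 + 2(39.4) = 78.81
  R: 0 + 1(76.51) = 76.51

76.5 lbmol/h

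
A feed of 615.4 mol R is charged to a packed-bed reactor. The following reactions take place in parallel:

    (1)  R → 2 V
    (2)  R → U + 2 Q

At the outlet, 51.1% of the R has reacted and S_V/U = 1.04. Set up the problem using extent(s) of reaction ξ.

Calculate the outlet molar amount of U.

207 mol

Conversion of R: R consumed = 0.511 × 615.4 = 314.5 mol = 1ξ₁ + 1ξ₂.
Selectivity: 2ξ₁ / (1ξ₂) = 1.04 → ξ₁ = 0.52 ξ₂.
Substitute: (1·0.52 + 1) ξ₂ = 314.5 → ξ₂ = 206.9 mol, ξ₁ = 107.6 mol.
Outlet amounts (n = n₀ + Σ ν·ξ):
  R: 615.4 − 1(107.6) − 1(206.9) = 300.9
  V: 0 + 2(107.6) = 215.2
  U: 0 + 1(206.9) = 206.9
  Q: 0 + 2(206.9) = 413.8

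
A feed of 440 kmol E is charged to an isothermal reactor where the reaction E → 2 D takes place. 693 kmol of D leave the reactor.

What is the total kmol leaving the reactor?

For D: n = n₀ + 2ξ → 693 = 0 + 2ξ, giving ξ = 346.5 kmol.
Outlet amounts (n = n₀ + ν ξ):
  E: 440 − 1(346.5) = 93.5
  D: 0 + 2(346.5) = 693
Total out = 93.5 + 693 = 786.5 kmol.

786 kmol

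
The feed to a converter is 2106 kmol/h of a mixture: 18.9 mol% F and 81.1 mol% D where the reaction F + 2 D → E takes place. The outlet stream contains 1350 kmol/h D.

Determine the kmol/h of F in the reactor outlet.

For D: n = n₀ − 2ξ → 1350 = 1708 − 2ξ, giving ξ = 179 kmol/h.
Outlet amounts (n = n₀ + ν ξ):
  F: 398 − 1(179) = 219.1
  D: 1708 − 2(179) = 1350
  E: 0 + 1(179) = 179

219 kmol/h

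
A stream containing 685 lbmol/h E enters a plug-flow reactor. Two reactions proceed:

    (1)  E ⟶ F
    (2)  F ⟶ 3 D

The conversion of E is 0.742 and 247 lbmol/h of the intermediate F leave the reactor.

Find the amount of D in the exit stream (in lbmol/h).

Conversion of E: E consumed = 1ξ₁ = 0.742 × 685 → ξ₁ = 508.3 lbmol/h.
F balance: n_F = 0 + 1ξ₁ − 1ξ₂ = 247 → ξ₂ = (1·508.3 − 247)/1 = 261.3 lbmol/h.
Outlet amounts (n = n₀ + Σ ν·ξ):
  E: 685 − 1(508.3) = 176.7
  F: 0 + 1(508.3) − 1(261.3) = 247
  D: 0 + 3(261.3) = 783.8

784 lbmol/h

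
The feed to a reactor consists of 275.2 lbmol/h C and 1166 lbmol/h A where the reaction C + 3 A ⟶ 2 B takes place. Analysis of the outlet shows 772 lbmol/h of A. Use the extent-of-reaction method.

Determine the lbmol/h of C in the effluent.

144 lbmol/h

For A: n = n₀ − 3ξ → 772 = 1166 − 3ξ, giving ξ = 131.3 lbmol/h.
Outlet amounts (n = n₀ + ν ξ):
  C: 275.2 − 1(131.3) = 143.9
  A: 1166 − 3(131.3) = 772
  B: 0 + 2(131.3) = 262.7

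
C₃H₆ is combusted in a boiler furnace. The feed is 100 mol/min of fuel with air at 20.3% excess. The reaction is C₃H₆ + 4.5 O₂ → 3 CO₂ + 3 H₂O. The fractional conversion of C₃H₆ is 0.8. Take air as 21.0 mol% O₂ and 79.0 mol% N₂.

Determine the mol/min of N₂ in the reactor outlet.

2040 mol/min

Stoichiometric O₂ = 4.5 × 100 = 450 mol/min; O₂ fed = 450 × 1.203 = 541.4 mol/min.
N₂ fed = 541.4 × 79/21 = 2037 mol/min.
Fuel reacted = 0.8 × 100 → ξ = 80 mol/min.
Outlet (n = n₀ + ν ξ):
  C₃H₆: 100 − 1(80) = 20
  O₂: 541.4 − 4.5(80) = 181.4
  N₂: 2037 (inert)
  CO₂: 0 + 3(80) = 240
  H₂O: 0 + 3(80) = 240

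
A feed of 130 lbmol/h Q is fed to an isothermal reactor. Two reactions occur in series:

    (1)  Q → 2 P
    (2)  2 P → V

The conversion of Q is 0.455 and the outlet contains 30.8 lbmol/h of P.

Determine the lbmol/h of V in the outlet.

Conversion of Q: Q consumed = 1ξ₁ = 0.455 × 130 → ξ₁ = 59.15 lbmol/h.
P balance: n_P = 0 + 2ξ₁ − 2ξ₂ = 30.8 → ξ₂ = (2·59.15 − 30.8)/2 = 43.75 lbmol/h.
Outlet amounts (n = n₀ + Σ ν·ξ):
  Q: 130 − 1(59.15) = 70.85
  P: 0 + 2(59.15) − 2(43.75) = 30.8
  V: 0 + 1(43.75) = 43.75

43.8 lbmol/h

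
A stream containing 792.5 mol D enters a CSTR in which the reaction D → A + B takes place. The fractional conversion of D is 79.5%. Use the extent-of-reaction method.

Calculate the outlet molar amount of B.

D reacted = 0.795 × 792.5 = 630 mol; ν_D = −1, so ξ = 630/1 = 630 mol.
Outlet amounts (n = n₀ + ν ξ):
  D: 792.5 − 1(630) = 162.5
  A: 0 + 1(630) = 630
  B: 0 + 1(630) = 630

630 mol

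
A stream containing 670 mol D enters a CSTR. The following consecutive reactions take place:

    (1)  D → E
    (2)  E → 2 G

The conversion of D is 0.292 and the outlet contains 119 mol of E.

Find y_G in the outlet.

0.205

Conversion of D: D consumed = 1ξ₁ = 0.292 × 670 → ξ₁ = 195.6 mol.
E balance: n_E = 0 + 1ξ₁ − 1ξ₂ = 119 → ξ₂ = (1·195.6 − 119)/1 = 76.64 mol.
Outlet amounts (n = n₀ + Σ ν·ξ):
  D: 670 − 1(195.6) = 474.4
  E: 0 + 1(195.6) − 1(76.64) = 119
  G: 0 + 2(76.64) = 153.3
Total out = 746.6 mol; y_G = 153.3 / 746.6 = 0.2053.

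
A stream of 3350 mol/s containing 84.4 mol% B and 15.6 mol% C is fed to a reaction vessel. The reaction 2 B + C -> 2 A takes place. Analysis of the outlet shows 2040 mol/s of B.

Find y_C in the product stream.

For B: n = n₀ − 2ξ → 2040 = 2827 − 2ξ, giving ξ = 393.7 mol/s.
Outlet amounts (n = n₀ + ν ξ):
  B: 2827 − 2(393.7) = 2040
  C: 522.6 − 1(393.7) = 128.9
  A: 0 + 2(393.7) = 787.4
Total out = 2956 mol/s; y_C = 128.9 / 2956 = 0.0436.

0.0436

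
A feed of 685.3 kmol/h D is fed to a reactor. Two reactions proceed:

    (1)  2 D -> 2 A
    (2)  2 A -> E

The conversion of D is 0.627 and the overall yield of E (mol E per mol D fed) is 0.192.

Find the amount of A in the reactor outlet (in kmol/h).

167 kmol/h

Conversion of D: D consumed = 2ξ₁ = 0.627 × 685.3 → ξ₁ = 214.8 kmol/h.
Yield of E: 1ξ₂ / 685.3 = 0.192 → ξ₂ = 131.6 kmol/h.
Outlet amounts (n = n₀ + Σ ν·ξ):
  D: 685.3 − 2(214.8) = 255.6
  A: 0 + 2(214.8) − 2(131.6) = 166.5
  E: 0 + 1(131.6) = 131.6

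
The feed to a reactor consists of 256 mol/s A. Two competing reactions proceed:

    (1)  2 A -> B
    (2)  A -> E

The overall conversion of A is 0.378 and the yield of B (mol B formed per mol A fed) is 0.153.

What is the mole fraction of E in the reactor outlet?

0.085

Yield of B: 1ξ₁ / 256 = 0.153 → ξ₁ = 39.17 mol/s.
Conversion of A: 2ξ₁ + 1ξ₂ = 0.378 × 256 = 96.77 → ξ₂ = 18.43 mol/s.
Outlet amounts (n = n₀ + Σ ν·ξ):
  A: 256 − 2(39.17) − 1(18.43) = 159.2
  B: 0 + 1(39.17) = 39.17
  E: 0 + 1(18.43) = 18.43
Total out = 216.8 mol/s; y_E = 18.43 / 216.8 = 0.08501.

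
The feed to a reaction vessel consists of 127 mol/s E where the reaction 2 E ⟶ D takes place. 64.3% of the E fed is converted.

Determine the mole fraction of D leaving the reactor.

E reacted = 0.643 × 127 = 81.66 mol/s; ν_E = −2, so ξ = 81.66/2 = 40.83 mol/s.
Outlet amounts (n = n₀ + ν ξ):
  E: 127 − 2(40.83) = 45.34
  D: 0 + 1(40.83) = 40.83
Total out = 86.17 mol/s; y_D = 40.83 / 86.17 = 0.4738.

0.474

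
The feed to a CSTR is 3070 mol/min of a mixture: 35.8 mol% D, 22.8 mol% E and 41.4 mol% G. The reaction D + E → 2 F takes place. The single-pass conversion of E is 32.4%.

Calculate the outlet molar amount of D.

872 mol/min

E reacted = 0.324 × 700 = 226.8 mol/min; ν_E = −1, so ξ = 226.8/1 = 226.8 mol/min.
Outlet amounts (n = n₀ + ν ξ):
  D: 1099 − 1(226.8) = 872.3
  E: 700 − 1(226.8) = 473.2
  F: 0 + 2(226.8) = 453.6
  G: 1271 (inert)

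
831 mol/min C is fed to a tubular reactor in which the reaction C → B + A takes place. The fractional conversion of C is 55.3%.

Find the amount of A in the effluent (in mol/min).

C reacted = 0.553 × 831 = 459.5 mol/min; ν_C = −1, so ξ = 459.5/1 = 459.5 mol/min.
Outlet amounts (n = n₀ + ν ξ):
  C: 831 − 1(459.5) = 371.5
  B: 0 + 1(459.5) = 459.5
  A: 0 + 1(459.5) = 459.5

460 mol/min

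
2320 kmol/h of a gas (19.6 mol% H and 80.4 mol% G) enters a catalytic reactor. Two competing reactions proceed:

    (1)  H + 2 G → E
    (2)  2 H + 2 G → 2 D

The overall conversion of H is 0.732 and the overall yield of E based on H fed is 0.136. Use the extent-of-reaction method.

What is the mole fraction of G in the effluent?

Yield of E: 1ξ₁ / 454.7 = 0.136 → ξ₁ = 61.84 kmol/h.
Conversion of H: 1ξ₁ + 2ξ₂ = 0.732 × 454.7 = 332.9 → ξ₂ = 135.5 kmol/h.
Outlet amounts (n = n₀ + Σ ν·ξ):
  H: 454.7 − 1(61.84) − 2(135.5) = 121.9
  G: 1865 − 2(61.84) − 2(135.5) = 1471
  E: 0 + 1(61.84) = 61.84
  D: 0 + 2(135.5) = 271
Total out = 1925 kmol/h; y_G = 1471 / 1925 = 0.7638.

0.764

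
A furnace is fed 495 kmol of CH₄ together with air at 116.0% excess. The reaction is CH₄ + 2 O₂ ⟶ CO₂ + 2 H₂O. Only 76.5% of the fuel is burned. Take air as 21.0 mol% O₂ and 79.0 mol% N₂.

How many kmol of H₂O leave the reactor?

757 kmol

Stoichiometric O₂ = 2 × 495 = 990 kmol; O₂ fed = 990 × 2.160 = 2138 kmol.
N₂ fed = 2138 × 79/21 = 8044 kmol.
Fuel reacted = 0.765 × 495 → ξ = 378.7 kmol.
Outlet (n = n₀ + ν ξ):
  CH₄: 495 − 1(378.7) = 116.3
  O₂: 2138 − 2(378.7) = 1381
  N₂: 8044 (inert)
  CO₂: 0 + 1(378.7) = 378.7
  H₂O: 0 + 2(378.7) = 757.4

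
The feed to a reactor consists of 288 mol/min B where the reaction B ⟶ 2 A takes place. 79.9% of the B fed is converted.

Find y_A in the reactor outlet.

0.888

B reacted = 0.799 × 288 = 230.1 mol/min; ν_B = −1, so ξ = 230.1/1 = 230.1 mol/min.
Outlet amounts (n = n₀ + ν ξ):
  B: 288 − 1(230.1) = 57.89
  A: 0 + 2(230.1) = 460.2
Total out = 518.1 mol/min; y_A = 460.2 / 518.1 = 0.8883.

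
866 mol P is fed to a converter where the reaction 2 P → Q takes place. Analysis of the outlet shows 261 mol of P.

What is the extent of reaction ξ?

ξ = 302 mol

For P: n = n₀ − 2ξ → 261 = 866 − 2ξ, giving ξ = 302.5 mol.
Outlet amounts (n = n₀ + ν ξ):
  P: 866 − 2(302.5) = 261
  Q: 0 + 1(302.5) = 302.5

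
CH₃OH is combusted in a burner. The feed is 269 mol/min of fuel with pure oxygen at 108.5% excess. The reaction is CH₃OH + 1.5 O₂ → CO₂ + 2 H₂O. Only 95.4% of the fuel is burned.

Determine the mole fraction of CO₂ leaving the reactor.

0.207

Stoichiometric O₂ = 1.5 × 269 = 403.5 mol/min; O₂ fed = 403.5 × 2.085 = 841.3 mol/min.
Fuel reacted = 0.954 × 269 → ξ = 256.6 mol/min.
Outlet (n = n₀ + ν ξ):
  CH₃OH: 269 − 1(256.6) = 12.37
  O₂: 841.3 − 1.5(256.6) = 456.4
  CO₂: 0 + 1(256.6) = 256.6
  H₂O: 0 + 2(256.6) = 513.3
Total out = 1239 mol/min; y_CO₂ = 256.6 / 1239 = 0.2072.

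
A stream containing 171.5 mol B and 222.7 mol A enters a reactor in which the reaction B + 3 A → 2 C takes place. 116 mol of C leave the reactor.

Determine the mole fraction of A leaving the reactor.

0.175

For C: n = n₀ + 2ξ → 116 = 0 + 2ξ, giving ξ = 58 mol.
Outlet amounts (n = n₀ + ν ξ):
  B: 171.5 − 1(58) = 113.5
  A: 222.7 − 3(58) = 48.7
  C: 0 + 2(58) = 116
Total out = 278.2 mol; y_A = 48.7 / 278.2 = 0.1751.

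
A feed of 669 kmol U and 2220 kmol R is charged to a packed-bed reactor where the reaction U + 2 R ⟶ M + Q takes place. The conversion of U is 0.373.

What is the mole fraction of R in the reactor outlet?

U reacted = 0.373 × 669 = 249.5 kmol; ν_U = −1, so ξ = 249.5/1 = 249.5 kmol.
Outlet amounts (n = n₀ + ν ξ):
  U: 669 − 1(249.5) = 419.5
  R: 2220 − 2(249.5) = 1721
  M: 0 + 1(249.5) = 249.5
  Q: 0 + 1(249.5) = 249.5
Total out = 2639 kmol; y_R = 1721 / 2639 = 0.652.

0.652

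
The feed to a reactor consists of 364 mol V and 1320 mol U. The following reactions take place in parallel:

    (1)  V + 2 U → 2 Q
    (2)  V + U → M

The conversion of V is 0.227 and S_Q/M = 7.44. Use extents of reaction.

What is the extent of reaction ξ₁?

ξ₁ = 65.1 mol

Conversion of V: V consumed = 0.227 × 364 = 82.63 mol = 1ξ₁ + 1ξ₂.
Selectivity: 2ξ₁ / (1ξ₂) = 7.44 → ξ₁ = 3.72 ξ₂.
Substitute: (1·3.72 + 1) ξ₂ = 82.63 → ξ₂ = 17.51 mol, ξ₁ = 65.12 mol.
Outlet amounts (n = n₀ + Σ ν·ξ):
  V: 364 − 1(65.12) − 1(17.51) = 281.4
  U: 1320 − 2(65.12) − 1(17.51) = 1172
  Q: 0 + 2(65.12) = 130.2
  M: 0 + 1(17.51) = 17.51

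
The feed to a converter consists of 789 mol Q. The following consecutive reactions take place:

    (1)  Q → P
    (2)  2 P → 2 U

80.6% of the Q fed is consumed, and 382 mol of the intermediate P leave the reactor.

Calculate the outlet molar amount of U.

Conversion of Q: Q consumed = 1ξ₁ = 0.806 × 789 → ξ₁ = 635.9 mol.
P balance: n_P = 0 + 1ξ₁ − 2ξ₂ = 382 → ξ₂ = (1·635.9 − 382)/2 = 127 mol.
Outlet amounts (n = n₀ + Σ ν·ξ):
  Q: 789 − 1(635.9) = 153.1
  P: 0 + 1(635.9) − 2(127) = 382
  U: 0 + 2(127) = 253.9

254 mol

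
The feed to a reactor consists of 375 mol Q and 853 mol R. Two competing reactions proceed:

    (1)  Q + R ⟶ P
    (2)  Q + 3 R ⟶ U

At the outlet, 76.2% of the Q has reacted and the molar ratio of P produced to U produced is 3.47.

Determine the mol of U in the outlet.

Conversion of Q: Q consumed = 0.762 × 375 = 285.8 mol = 1ξ₁ + 1ξ₂.
Selectivity: 1ξ₁ / (1ξ₂) = 3.47 → ξ₁ = 3.47 ξ₂.
Substitute: (1·3.47 + 1) ξ₂ = 285.8 → ξ₂ = 63.93 mol, ξ₁ = 221.8 mol.
Outlet amounts (n = n₀ + Σ ν·ξ):
  Q: 375 − 1(221.8) − 1(63.93) = 89.25
  R: 853 − 1(221.8) − 3(63.93) = 439.4
  P: 0 + 1(221.8) = 221.8
  U: 0 + 1(63.93) = 63.93

63.9 mol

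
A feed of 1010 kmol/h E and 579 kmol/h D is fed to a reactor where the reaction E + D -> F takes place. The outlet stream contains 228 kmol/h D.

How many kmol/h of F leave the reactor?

351 kmol/h

For D: n = n₀ − 1ξ → 228 = 579 − 1ξ, giving ξ = 351 kmol/h.
Outlet amounts (n = n₀ + ν ξ):
  E: 1010 − 1(351) = 659
  D: 579 − 1(351) = 228
  F: 0 + 1(351) = 351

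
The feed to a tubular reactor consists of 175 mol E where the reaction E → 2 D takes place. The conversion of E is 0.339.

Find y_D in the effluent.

0.506

E reacted = 0.339 × 175 = 59.33 mol; ν_E = −1, so ξ = 59.33/1 = 59.33 mol.
Outlet amounts (n = n₀ + ν ξ):
  E: 175 − 1(59.33) = 115.7
  D: 0 + 2(59.33) = 118.7
Total out = 234.3 mol; y_D = 118.7 / 234.3 = 0.5063.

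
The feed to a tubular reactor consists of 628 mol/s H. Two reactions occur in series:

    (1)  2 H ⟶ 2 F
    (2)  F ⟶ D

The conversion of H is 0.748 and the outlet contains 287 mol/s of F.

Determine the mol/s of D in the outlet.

183 mol/s

Conversion of H: H consumed = 2ξ₁ = 0.748 × 628 → ξ₁ = 234.9 mol/s.
F balance: n_F = 0 + 2ξ₁ − 1ξ₂ = 287 → ξ₂ = (2·234.9 − 287)/1 = 182.7 mol/s.
Outlet amounts (n = n₀ + Σ ν·ξ):
  H: 628 − 2(234.9) = 158.3
  F: 0 + 2(234.9) − 1(182.7) = 287
  D: 0 + 1(182.7) = 182.7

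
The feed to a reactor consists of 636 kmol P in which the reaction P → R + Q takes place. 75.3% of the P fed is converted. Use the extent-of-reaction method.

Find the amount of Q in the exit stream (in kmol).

479 kmol

P reacted = 0.753 × 636 = 478.9 kmol; ν_P = −1, so ξ = 478.9/1 = 478.9 kmol.
Outlet amounts (n = n₀ + ν ξ):
  P: 636 − 1(478.9) = 157.1
  R: 0 + 1(478.9) = 478.9
  Q: 0 + 1(478.9) = 478.9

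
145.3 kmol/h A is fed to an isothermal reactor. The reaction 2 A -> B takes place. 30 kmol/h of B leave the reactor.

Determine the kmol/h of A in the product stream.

85.3 kmol/h

For B: n = n₀ + 1ξ → 30 = 0 + 1ξ, giving ξ = 30 kmol/h.
Outlet amounts (n = n₀ + ν ξ):
  A: 145.3 − 2(30) = 85.3
  B: 0 + 1(30) = 30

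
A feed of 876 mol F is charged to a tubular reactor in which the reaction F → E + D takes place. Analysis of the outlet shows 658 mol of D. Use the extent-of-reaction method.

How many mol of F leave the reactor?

218 mol

For D: n = n₀ + 1ξ → 658 = 0 + 1ξ, giving ξ = 658 mol.
Outlet amounts (n = n₀ + ν ξ):
  F: 876 − 1(658) = 218
  E: 0 + 1(658) = 658
  D: 0 + 1(658) = 658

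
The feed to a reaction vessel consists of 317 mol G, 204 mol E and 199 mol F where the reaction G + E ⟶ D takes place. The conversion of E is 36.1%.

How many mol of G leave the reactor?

243 mol

E reacted = 0.361 × 204 = 73.64 mol; ν_E = −1, so ξ = 73.64/1 = 73.64 mol.
Outlet amounts (n = n₀ + ν ξ):
  G: 317 − 1(73.64) = 243.4
  E: 204 − 1(73.64) = 130.4
  D: 0 + 1(73.64) = 73.64
  F: 199 (inert)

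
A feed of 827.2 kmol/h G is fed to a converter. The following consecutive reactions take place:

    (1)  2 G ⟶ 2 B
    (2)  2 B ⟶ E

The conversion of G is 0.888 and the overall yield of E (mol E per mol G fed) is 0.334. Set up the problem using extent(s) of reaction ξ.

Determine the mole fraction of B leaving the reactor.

Conversion of G: G consumed = 2ξ₁ = 0.888 × 827.2 → ξ₁ = 367.3 kmol/h.
Yield of E: 1ξ₂ / 827.2 = 0.334 → ξ₂ = 276.3 kmol/h.
Outlet amounts (n = n₀ + Σ ν·ξ):
  G: 827.2 − 2(367.3) = 92.65
  B: 0 + 2(367.3) − 2(276.3) = 182
  E: 0 + 1(276.3) = 276.3
Total out = 550.9 kmol/h; y_B = 182 / 550.9 = 0.3303.

0.33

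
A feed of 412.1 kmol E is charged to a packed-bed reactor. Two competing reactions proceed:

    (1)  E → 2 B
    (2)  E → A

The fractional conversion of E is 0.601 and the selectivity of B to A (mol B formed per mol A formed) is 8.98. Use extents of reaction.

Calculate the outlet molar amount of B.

405 kmol

Conversion of E: E consumed = 0.601 × 412.1 = 247.7 kmol = 1ξ₁ + 1ξ₂.
Selectivity: 2ξ₁ / (1ξ₂) = 8.98 → ξ₁ = 4.49 ξ₂.
Substitute: (1·4.49 + 1) ξ₂ = 247.7 → ξ₂ = 45.11 kmol, ξ₁ = 202.6 kmol.
Outlet amounts (n = n₀ + Σ ν·ξ):
  E: 412.1 − 1(202.6) − 1(45.11) = 164.4
  B: 0 + 2(202.6) = 405.1
  A: 0 + 1(45.11) = 45.11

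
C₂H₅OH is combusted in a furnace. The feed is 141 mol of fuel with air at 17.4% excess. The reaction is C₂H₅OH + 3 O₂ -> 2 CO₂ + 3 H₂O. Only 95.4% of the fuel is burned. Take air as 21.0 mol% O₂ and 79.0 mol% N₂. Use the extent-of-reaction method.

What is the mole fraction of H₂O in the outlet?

0.153

Stoichiometric O₂ = 3 × 141 = 423 mol; O₂ fed = 423 × 1.174 = 496.6 mol.
N₂ fed = 496.6 × 79/21 = 1868 mol.
Fuel reacted = 0.954 × 141 → ξ = 134.5 mol.
Outlet (n = n₀ + ν ξ):
  C₂H₅OH: 141 − 1(134.5) = 6.486
  O₂: 496.6 − 3(134.5) = 93.06
  N₂: 1868 (inert)
  CO₂: 0 + 2(134.5) = 269
  H₂O: 0 + 3(134.5) = 403.5
Total out = 2640 mol; y_H₂O = 403.5 / 2640 = 0.1528.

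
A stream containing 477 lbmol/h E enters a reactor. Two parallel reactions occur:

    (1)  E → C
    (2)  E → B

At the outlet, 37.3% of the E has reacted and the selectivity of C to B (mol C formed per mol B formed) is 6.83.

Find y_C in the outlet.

0.325

Conversion of E: E consumed = 0.373 × 477 = 177.9 lbmol/h = 1ξ₁ + 1ξ₂.
Selectivity: 1ξ₁ / (1ξ₂) = 6.83 → ξ₁ = 6.83 ξ₂.
Substitute: (1·6.83 + 1) ξ₂ = 177.9 → ξ₂ = 22.72 lbmol/h, ξ₁ = 155.2 lbmol/h.
Outlet amounts (n = n₀ + Σ ν·ξ):
  E: 477 − 1(155.2) − 1(22.72) = 299.1
  C: 0 + 1(155.2) = 155.2
  B: 0 + 1(22.72) = 22.72
Total out = 477 lbmol/h; y_C = 155.2 / 477 = 0.3254.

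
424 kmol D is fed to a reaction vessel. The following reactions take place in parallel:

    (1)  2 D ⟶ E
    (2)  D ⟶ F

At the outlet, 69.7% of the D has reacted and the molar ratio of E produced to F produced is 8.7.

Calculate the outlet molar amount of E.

140 kmol

Conversion of D: D consumed = 0.697 × 424 = 295.5 kmol = 2ξ₁ + 1ξ₂.
Selectivity: 1ξ₁ / (1ξ₂) = 8.7 → ξ₁ = 8.7 ξ₂.
Substitute: (2·8.7 + 1) ξ₂ = 295.5 → ξ₂ = 16.06 kmol, ξ₁ = 139.7 kmol.
Outlet amounts (n = n₀ + Σ ν·ξ):
  D: 424 − 2(139.7) − 1(16.06) = 128.5
  E: 0 + 1(139.7) = 139.7
  F: 0 + 1(16.06) = 16.06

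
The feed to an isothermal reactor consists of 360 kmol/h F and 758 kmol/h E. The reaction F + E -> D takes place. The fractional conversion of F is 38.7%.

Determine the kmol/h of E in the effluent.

619 kmol/h

F reacted = 0.387 × 360 = 139.3 kmol/h; ν_F = −1, so ξ = 139.3/1 = 139.3 kmol/h.
Outlet amounts (n = n₀ + ν ξ):
  F: 360 − 1(139.3) = 220.7
  E: 758 − 1(139.3) = 618.7
  D: 0 + 1(139.3) = 139.3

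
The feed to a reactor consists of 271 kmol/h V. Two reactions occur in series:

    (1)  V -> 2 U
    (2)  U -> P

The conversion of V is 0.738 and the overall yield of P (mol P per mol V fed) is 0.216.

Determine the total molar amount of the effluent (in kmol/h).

Conversion of V: V consumed = 1ξ₁ = 0.738 × 271 → ξ₁ = 200 kmol/h.
Yield of P: 1ξ₂ / 271 = 0.216 → ξ₂ = 58.54 kmol/h.
Outlet amounts (n = n₀ + Σ ν·ξ):
  V: 271 − 1(200) = 71
  U: 0 + 2(200) − 1(58.54) = 341.5
  P: 0 + 1(58.54) = 58.54
Total out = 71 + 341.5 + 58.54 = 471 kmol/h.

471 kmol/h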